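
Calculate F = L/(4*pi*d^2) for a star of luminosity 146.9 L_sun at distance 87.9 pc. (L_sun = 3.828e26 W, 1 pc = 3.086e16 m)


F = L / (4*pi*d^2) = 5.623e+28 / (4*pi*(2.713e+18)^2) = 6.082e-10

6.082e-10 W/m^2


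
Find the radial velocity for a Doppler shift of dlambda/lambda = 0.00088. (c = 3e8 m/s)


v = (dlambda/lambda) * c = 0.00088 * 3e8 = 264000.0

264000.0 m/s


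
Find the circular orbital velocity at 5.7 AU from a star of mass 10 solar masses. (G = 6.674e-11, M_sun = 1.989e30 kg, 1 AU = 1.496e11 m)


v = sqrt(GM/r) = sqrt(6.674e-11 * 1.989e+31 / 8.527e+11) = 39455.4743

39455.4743 m/s


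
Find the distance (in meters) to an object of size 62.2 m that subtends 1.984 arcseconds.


D = size / theta_rad, theta_rad = 1.984 * pi/(180*3600) = 9.619e-06, D = 6.467e+06

6.467e+06 m


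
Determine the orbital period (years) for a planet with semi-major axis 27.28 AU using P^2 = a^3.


P = a^(3/2) = 27.28^1.5 = 142.4841

142.4841 years


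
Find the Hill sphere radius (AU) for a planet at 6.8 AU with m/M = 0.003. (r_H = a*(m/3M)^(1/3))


r_H = a * (m/3M)^(1/3) = 6.8 * (0.003/3)^(1/3) = 0.68

0.68 AU


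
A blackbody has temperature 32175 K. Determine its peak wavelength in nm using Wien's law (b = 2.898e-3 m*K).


lam_max = b / T = 2.898e-3 / 32175 = 9.007e-08 m = 90.0699 nm

90.0699 nm


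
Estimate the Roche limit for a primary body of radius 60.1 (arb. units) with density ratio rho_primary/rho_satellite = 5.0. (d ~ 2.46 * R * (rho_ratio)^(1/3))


d_Roche = 2.46 * 60.1 * 5.0^(1/3) = 252.8131

252.8131


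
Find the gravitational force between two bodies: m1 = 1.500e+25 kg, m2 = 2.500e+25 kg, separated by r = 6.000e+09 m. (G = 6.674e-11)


F = G*m1*m2/r^2 = 6.674e-11 * 1.500e+25 * 2.500e+25 / (6.000e+09)^2 = 6.674e-11 * 3.750e+50 / 3.600e+19 = 6.952e+20

6.952e+20 N


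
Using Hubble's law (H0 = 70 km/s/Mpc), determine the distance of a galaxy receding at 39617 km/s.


d = v / H0 = 39617 / 70 = 565.9571

565.9571 Mpc


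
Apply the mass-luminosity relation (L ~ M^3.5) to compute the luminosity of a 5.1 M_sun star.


L/L_sun = (M/M_sun)^3.5 = 5.1^3.5 = 299.5681

299.5681 L_sun


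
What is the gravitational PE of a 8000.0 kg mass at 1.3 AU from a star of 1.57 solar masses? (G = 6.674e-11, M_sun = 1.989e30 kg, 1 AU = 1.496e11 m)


M = 1.57 * 1.989e30 kg = 3.12273e+30 kg; r = 1.3 AU * 1.496e11 m/AU = 1.9448e+11 m. U = -GM*m/r = -(6.674e-11 * 3.12273e+30 * 8000.0) / 1.9448e+11 = -8.573e+12

-8.573e+12 J


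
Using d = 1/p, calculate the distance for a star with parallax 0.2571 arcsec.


d = 1/p = 1/0.2571 = 3.8895

3.8895 pc


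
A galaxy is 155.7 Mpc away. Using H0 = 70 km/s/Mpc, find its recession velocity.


v = H0 * d = 70 * 155.7 = 10899.0

10899.0 km/s


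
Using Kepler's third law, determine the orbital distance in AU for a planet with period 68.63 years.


a = P^(2/3) = 68.63^(2/3) = 16.7626

16.7626 AU


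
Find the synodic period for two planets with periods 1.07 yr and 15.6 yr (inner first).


1/P_syn = |1/P1 - 1/P2| = |1/1.07 - 1/15.6| => P_syn = 1.1488

1.1488 years


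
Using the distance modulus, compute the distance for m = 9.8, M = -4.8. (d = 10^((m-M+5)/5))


d = 10^((m - M + 5)/5) = 10^((9.8 - -4.8 + 5)/5) = 8317.6377

8317.6377 pc


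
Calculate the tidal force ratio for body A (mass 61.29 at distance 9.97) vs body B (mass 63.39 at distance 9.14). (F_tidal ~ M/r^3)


Ratio = (M1/r1^3) / (M2/r2^3) = (61.29/9.97^3) / (63.39/9.14^3) = 0.7449

0.7449


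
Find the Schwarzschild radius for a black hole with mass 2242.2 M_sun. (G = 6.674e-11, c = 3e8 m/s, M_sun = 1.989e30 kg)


M = 2242.2 * 1.989e30 kg = 4.4597358e+33 kg. rs = 2GM/c^2 = 2 * 6.674e-11 * 4.4597358e+33 / (3e8)^2 = 6.614e+06

6.614e+06 m


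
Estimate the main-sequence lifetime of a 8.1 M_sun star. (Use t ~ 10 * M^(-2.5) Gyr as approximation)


t = 10 * M^(-2.5) = 10 * 8.1^(-2.5) = 0.0536

0.0536 Gyr


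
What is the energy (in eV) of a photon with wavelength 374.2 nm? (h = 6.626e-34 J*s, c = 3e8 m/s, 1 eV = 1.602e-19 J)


E = hc/lambda = 6.626e-34 * 3e8 / 3.742e-07 = 5.312e-19 J = 3.3159 eV

3.3159 eV


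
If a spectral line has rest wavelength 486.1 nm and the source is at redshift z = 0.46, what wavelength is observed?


lam_obs = lam_emit * (1 + z) = 486.1 * (1 + 0.46) = 709.706

709.706 nm


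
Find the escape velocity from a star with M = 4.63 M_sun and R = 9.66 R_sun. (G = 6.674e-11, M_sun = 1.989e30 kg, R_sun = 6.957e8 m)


M = 4.63 * 1.989e30 kg = 9.20907e+30 kg; R = 9.66 * 6.957e8 m = 6.720462e+09 m. v_esc = sqrt(2GM/R) = sqrt(2 * 6.674e-11 * 9.20907e+30 / 6.720462e+09) = 427677.5182

427677.5182 m/s


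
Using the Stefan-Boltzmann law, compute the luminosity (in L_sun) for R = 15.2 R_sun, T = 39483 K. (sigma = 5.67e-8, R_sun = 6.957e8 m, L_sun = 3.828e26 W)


R = 15.2 * 6.957e8 m = 1.057464e+10 m. L = 4*pi*R^2*sigma*T^4 = 4*pi*(1.057464e+10)^2 * 5.67e-8 * 39483^4 = 1.93626449e+32 W. L/L_sun = 1.93626449e+32 / 3.828e26 = 505816.2201

505816.2201 L_sun


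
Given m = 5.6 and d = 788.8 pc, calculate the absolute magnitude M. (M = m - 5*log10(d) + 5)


M = m - 5*log10(d) + 5 = 5.6 - 5*log10(788.8) + 5 = -3.8848

-3.8848


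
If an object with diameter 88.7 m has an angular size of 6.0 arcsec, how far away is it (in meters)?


D = size / theta_rad, theta_rad = 6.0 * pi/(180*3600) = 2.909e-05, D = 3.049e+06

3.049e+06 m


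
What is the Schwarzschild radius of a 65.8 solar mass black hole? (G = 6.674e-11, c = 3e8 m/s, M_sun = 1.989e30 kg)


M = 65.8 * 1.989e30 kg = 1.308762e+32 kg. rs = 2GM/c^2 = 2 * 6.674e-11 * 1.308762e+32 / (3e8)^2 = 194103.9464

194103.9464 m


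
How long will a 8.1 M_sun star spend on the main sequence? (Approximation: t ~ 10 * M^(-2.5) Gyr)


t = 10 * M^(-2.5) = 10 * 8.1^(-2.5) = 0.0536

0.0536 Gyr


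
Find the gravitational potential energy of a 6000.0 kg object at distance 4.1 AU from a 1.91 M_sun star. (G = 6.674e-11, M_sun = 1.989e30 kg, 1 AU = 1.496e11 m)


M = 1.91 * 1.989e30 kg = 3.79899e+30 kg; r = 4.1 AU * 1.496e11 m/AU = 6.1336e+11 m. U = -GM*m/r = -(6.674e-11 * 3.79899e+30 * 6000.0) / 6.1336e+11 = -2.480e+12

-2.480e+12 J


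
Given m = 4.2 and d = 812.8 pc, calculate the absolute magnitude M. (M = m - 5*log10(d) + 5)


M = m - 5*log10(d) + 5 = 4.2 - 5*log10(812.8) + 5 = -5.3499

-5.3499


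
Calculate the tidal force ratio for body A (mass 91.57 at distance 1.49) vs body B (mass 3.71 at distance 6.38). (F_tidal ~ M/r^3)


Ratio = (M1/r1^3) / (M2/r2^3) = (91.57/1.49^3) / (3.71/6.38^3) = 1937.6821

1937.6821


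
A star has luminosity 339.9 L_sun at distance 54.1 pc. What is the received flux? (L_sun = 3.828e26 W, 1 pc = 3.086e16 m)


F = L / (4*pi*d^2) = 1.301e+29 / (4*pi*(1.670e+18)^2) = 3.715e-09

3.715e-09 W/m^2


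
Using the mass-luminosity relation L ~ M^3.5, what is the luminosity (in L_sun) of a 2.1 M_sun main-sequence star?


L/L_sun = (M/M_sun)^3.5 = 2.1^3.5 = 13.4205

13.4205 L_sun


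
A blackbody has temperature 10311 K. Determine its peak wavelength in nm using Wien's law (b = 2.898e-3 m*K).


lam_max = b / T = 2.898e-3 / 10311 = 2.811e-07 m = 281.0591 nm

281.0591 nm


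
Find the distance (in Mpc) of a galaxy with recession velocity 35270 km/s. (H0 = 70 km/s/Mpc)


d = v / H0 = 35270 / 70 = 503.8571

503.8571 Mpc


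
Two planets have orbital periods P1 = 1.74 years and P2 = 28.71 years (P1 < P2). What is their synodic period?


1/P_syn = |1/P1 - 1/P2| = |1/1.74 - 1/28.71| => P_syn = 1.8523

1.8523 years


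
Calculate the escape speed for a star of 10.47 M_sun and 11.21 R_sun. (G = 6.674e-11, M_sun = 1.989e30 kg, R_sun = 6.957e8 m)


M = 10.47 * 1.989e30 kg = 2.082483e+31 kg; R = 11.21 * 6.957e8 m = 7.798797e+09 m. v_esc = sqrt(2GM/R) = sqrt(2 * 6.674e-11 * 2.082483e+31 / 7.798797e+09) = 597014.6983

597014.6983 m/s


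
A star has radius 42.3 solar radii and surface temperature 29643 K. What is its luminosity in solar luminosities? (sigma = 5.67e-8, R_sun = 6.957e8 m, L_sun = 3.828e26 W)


R = 42.3 * 6.957e8 m = 2.942811e+10 m. L = 4*pi*R^2*sigma*T^4 = 4*pi*(2.942811e+10)^2 * 5.67e-8 * 29643^4 = 4.764378766e+32 W. L/L_sun = 4.764378766e+32 / 3.828e26 = 1.245e+06

1.245e+06 L_sun


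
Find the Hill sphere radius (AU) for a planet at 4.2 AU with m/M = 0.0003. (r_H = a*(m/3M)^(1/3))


r_H = a * (m/3M)^(1/3) = 4.2 * (0.0003/3)^(1/3) = 0.1949

0.1949 AU


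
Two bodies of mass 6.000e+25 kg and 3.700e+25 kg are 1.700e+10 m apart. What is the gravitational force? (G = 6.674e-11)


F = G*m1*m2/r^2 = 6.674e-11 * 6.000e+25 * 3.700e+25 / (1.700e+10)^2 = 6.674e-11 * 2.220e+51 / 2.890e+20 = 5.127e+20

5.127e+20 N


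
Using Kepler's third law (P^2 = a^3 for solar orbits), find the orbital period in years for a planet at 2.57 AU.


P = a^(3/2) = 2.57^1.5 = 4.12

4.12 years


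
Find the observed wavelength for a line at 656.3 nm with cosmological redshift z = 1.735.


lam_obs = lam_emit * (1 + z) = 656.3 * (1 + 1.735) = 1794.9805

1794.9805 nm


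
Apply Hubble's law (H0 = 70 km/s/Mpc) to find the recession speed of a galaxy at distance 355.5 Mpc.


v = H0 * d = 70 * 355.5 = 24885.0

24885.0 km/s


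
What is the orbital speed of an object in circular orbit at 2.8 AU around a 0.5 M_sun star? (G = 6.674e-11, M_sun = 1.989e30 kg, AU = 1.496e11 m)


v = sqrt(GM/r) = sqrt(6.674e-11 * 9.945e+29 / 4.189e+11) = 12587.8246

12587.8246 m/s


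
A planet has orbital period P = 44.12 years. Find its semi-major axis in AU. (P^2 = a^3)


a = P^(2/3) = 44.12^(2/3) = 12.486

12.486 AU


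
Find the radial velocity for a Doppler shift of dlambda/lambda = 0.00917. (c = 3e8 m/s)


v = (dlambda/lambda) * c = 0.00917 * 3e8 = 2.751e+06

2.751e+06 m/s


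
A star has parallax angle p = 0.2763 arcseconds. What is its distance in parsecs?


d = 1/p = 1/0.2763 = 3.6193

3.6193 pc


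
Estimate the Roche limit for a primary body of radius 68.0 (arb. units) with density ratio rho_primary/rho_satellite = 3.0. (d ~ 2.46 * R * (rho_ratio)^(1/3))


d_Roche = 2.46 * 68.0 * 3.0^(1/3) = 241.2595

241.2595


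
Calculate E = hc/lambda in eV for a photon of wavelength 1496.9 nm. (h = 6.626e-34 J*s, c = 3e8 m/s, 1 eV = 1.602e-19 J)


E = hc/lambda = 6.626e-34 * 3e8 / 1.497e-06 = 1.328e-19 J = 0.8289 eV

0.8289 eV


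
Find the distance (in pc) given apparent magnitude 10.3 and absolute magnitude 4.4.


d = 10^((m - M + 5)/5) = 10^((10.3 - 4.4 + 5)/5) = 151.3561

151.3561 pc


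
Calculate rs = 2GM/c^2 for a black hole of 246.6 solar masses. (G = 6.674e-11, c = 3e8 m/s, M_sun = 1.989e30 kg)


M = 246.6 * 1.989e30 kg = 4.904874e+32 kg. rs = 2GM/c^2 = 2 * 6.674e-11 * 4.904874e+32 / (3e8)^2 = 727447.3128

727447.3128 m


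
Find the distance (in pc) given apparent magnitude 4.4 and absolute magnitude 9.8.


d = 10^((m - M + 5)/5) = 10^((4.4 - 9.8 + 5)/5) = 0.8318

0.8318 pc


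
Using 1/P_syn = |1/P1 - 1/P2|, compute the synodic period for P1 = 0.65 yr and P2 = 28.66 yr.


1/P_syn = |1/P1 - 1/P2| = |1/0.65 - 1/28.66| => P_syn = 0.6651

0.6651 years


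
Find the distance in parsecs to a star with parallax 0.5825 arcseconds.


d = 1/p = 1/0.5825 = 1.7167

1.7167 pc


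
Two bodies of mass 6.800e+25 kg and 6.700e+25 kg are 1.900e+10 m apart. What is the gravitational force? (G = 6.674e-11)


F = G*m1*m2/r^2 = 6.674e-11 * 6.800e+25 * 6.700e+25 / (1.900e+10)^2 = 6.674e-11 * 4.556e+51 / 3.610e+20 = 8.423e+20

8.423e+20 N


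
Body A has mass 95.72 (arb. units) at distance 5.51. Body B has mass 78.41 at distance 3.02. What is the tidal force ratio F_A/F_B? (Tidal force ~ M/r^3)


Ratio = (M1/r1^3) / (M2/r2^3) = (95.72/5.51^3) / (78.41/3.02^3) = 0.201

0.201


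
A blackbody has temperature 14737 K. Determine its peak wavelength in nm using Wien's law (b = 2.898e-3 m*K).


lam_max = b / T = 2.898e-3 / 14737 = 1.966e-07 m = 196.6479 nm

196.6479 nm


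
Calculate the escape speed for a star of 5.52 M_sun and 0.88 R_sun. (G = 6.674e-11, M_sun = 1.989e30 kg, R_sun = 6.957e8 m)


M = 5.52 * 1.989e30 kg = 1.097928e+31 kg; R = 0.88 * 6.957e8 m = 6.12216e+08 m. v_esc = sqrt(2GM/R) = sqrt(2 * 6.674e-11 * 1.097928e+31 / 6.12216e+08) = 1.547e+06

1.547e+06 m/s


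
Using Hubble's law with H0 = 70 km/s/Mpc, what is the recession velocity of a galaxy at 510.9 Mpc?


v = H0 * d = 70 * 510.9 = 35763.0

35763.0 km/s


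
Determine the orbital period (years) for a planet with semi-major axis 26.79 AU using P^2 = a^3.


P = a^(3/2) = 26.79^1.5 = 138.6625

138.6625 years


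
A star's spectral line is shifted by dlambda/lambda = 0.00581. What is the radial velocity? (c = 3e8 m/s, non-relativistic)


v = (dlambda/lambda) * c = 0.00581 * 3e8 = 1.743e+06

1.743e+06 m/s


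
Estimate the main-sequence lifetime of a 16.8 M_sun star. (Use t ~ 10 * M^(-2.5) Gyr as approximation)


t = 10 * M^(-2.5) = 10 * 16.8^(-2.5) = 0.0086

0.0086 Gyr


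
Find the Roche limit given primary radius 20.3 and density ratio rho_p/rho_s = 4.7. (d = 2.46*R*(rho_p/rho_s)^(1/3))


d_Roche = 2.46 * 20.3 * 4.7^(1/3) = 83.6496

83.6496


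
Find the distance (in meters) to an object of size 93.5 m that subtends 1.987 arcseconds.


D = size / theta_rad, theta_rad = 1.987 * pi/(180*3600) = 9.633e-06, D = 9.706e+06

9.706e+06 m


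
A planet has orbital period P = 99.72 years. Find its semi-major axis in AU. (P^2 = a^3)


a = P^(2/3) = 99.72^(2/3) = 21.5041

21.5041 AU


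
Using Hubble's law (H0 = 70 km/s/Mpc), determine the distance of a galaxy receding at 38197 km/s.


d = v / H0 = 38197 / 70 = 545.6714

545.6714 Mpc


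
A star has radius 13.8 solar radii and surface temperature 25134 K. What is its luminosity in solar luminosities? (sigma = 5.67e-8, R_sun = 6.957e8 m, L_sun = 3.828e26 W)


R = 13.8 * 6.957e8 m = 9.60066e+09 m. L = 4*pi*R^2*sigma*T^4 = 4*pi*(9.60066e+09)^2 * 5.67e-8 * 25134^4 = 2.620846258e+31 W. L/L_sun = 2.620846258e+31 / 3.828e26 = 68465.1582

68465.1582 L_sun


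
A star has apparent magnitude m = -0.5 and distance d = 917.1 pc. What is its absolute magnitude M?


M = m - 5*log10(d) + 5 = -0.5 - 5*log10(917.1) + 5 = -10.3121

-10.3121


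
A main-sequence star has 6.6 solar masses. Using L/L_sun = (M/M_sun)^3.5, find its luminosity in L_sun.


L/L_sun = (M/M_sun)^3.5 = 6.6^3.5 = 738.5906

738.5906 L_sun


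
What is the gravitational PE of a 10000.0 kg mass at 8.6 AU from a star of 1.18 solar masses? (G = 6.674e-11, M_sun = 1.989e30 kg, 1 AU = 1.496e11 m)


M = 1.18 * 1.989e30 kg = 2.34702e+30 kg; r = 8.6 AU * 1.496e11 m/AU = 1.28656e+12 m. U = -GM*m/r = -(6.674e-11 * 2.34702e+30 * 10000.0) / 1.28656e+12 = -1.218e+12

-1.218e+12 J


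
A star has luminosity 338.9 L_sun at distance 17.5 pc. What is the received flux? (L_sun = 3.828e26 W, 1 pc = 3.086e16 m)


F = L / (4*pi*d^2) = 1.297e+29 / (4*pi*(5.400e+17)^2) = 3.540e-08

3.540e-08 W/m^2


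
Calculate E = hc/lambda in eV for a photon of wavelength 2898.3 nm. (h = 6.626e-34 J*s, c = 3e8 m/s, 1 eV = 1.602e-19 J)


E = hc/lambda = 6.626e-34 * 3e8 / 2.898e-06 = 6.859e-20 J = 0.4281 eV

0.4281 eV


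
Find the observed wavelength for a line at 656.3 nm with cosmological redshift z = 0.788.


lam_obs = lam_emit * (1 + z) = 656.3 * (1 + 0.788) = 1173.4644

1173.4644 nm


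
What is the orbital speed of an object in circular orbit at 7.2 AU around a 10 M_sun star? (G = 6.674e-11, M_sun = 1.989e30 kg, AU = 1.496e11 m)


v = sqrt(GM/r) = sqrt(6.674e-11 * 1.989e+31 / 1.077e+12) = 35105.7655

35105.7655 m/s


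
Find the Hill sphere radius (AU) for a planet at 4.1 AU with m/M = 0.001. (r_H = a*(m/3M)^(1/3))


r_H = a * (m/3M)^(1/3) = 4.1 * (0.001/3)^(1/3) = 0.2843

0.2843 AU


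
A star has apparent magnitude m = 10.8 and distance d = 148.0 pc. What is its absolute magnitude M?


M = m - 5*log10(d) + 5 = 10.8 - 5*log10(148.0) + 5 = 4.9487

4.9487


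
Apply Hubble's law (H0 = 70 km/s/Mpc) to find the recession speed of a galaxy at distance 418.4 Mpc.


v = H0 * d = 70 * 418.4 = 29288.0

29288.0 km/s


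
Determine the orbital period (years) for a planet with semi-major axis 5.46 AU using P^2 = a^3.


P = a^(3/2) = 5.46^1.5 = 12.7582

12.7582 years


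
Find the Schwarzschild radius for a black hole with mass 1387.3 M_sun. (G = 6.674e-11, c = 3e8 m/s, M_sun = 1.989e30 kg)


M = 1387.3 * 1.989e30 kg = 2.7593397e+33 kg. rs = 2GM/c^2 = 2 * 6.674e-11 * 2.7593397e+33 / (3e8)^2 = 4.092e+06

4.092e+06 m


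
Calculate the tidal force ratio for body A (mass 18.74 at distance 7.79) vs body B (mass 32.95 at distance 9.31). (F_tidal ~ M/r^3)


Ratio = (M1/r1^3) / (M2/r2^3) = (18.74/7.79^3) / (32.95/9.31^3) = 0.9708

0.9708


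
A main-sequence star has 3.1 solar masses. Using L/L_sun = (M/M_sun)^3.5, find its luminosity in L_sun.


L/L_sun = (M/M_sun)^3.5 = 3.1^3.5 = 52.4525

52.4525 L_sun


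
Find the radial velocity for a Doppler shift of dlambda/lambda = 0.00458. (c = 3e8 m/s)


v = (dlambda/lambda) * c = 0.00458 * 3e8 = 1.374e+06

1.374e+06 m/s


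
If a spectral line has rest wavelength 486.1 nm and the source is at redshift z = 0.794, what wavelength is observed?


lam_obs = lam_emit * (1 + z) = 486.1 * (1 + 0.794) = 872.0634

872.0634 nm


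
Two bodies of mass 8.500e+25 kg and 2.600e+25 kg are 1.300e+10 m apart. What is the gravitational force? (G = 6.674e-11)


F = G*m1*m2/r^2 = 6.674e-11 * 8.500e+25 * 2.600e+25 / (1.300e+10)^2 = 6.674e-11 * 2.210e+51 / 1.690e+20 = 8.728e+20

8.728e+20 N


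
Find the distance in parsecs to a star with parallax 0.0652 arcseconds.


d = 1/p = 1/0.0652 = 15.3374

15.3374 pc


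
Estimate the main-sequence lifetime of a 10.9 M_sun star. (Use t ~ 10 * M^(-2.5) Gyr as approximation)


t = 10 * M^(-2.5) = 10 * 10.9^(-2.5) = 0.0255

0.0255 Gyr


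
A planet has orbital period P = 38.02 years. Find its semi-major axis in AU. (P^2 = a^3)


a = P^(2/3) = 38.02^(2/3) = 11.3068

11.3068 AU


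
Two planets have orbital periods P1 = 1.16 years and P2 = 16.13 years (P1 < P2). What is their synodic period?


1/P_syn = |1/P1 - 1/P2| = |1/1.16 - 1/16.13| => P_syn = 1.2499

1.2499 years


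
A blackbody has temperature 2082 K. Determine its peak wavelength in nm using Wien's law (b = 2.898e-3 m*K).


lam_max = b / T = 2.898e-3 / 2082 = 1.392e-06 m = 1391.9308 nm

1391.9308 nm


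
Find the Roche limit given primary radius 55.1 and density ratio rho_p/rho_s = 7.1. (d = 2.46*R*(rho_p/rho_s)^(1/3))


d_Roche = 2.46 * 55.1 * 7.1^(1/3) = 260.5191

260.5191


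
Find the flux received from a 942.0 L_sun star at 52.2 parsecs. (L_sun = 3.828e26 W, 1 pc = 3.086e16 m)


F = L / (4*pi*d^2) = 3.606e+29 / (4*pi*(1.611e+18)^2) = 1.106e-08

1.106e-08 W/m^2


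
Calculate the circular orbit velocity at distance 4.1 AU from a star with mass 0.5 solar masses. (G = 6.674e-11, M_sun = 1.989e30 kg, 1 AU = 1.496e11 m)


v = sqrt(GM/r) = sqrt(6.674e-11 * 9.945e+29 / 6.134e+11) = 10402.5011

10402.5011 m/s


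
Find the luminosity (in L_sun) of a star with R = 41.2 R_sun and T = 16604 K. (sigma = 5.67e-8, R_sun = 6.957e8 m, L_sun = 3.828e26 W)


R = 41.2 * 6.957e8 m = 2.866284e+10 m. L = 4*pi*R^2*sigma*T^4 = 4*pi*(2.866284e+10)^2 * 5.67e-8 * 16604^4 = 4.449203401e+31 W. L/L_sun = 4.449203401e+31 / 3.828e26 = 116227.884

116227.884 L_sun


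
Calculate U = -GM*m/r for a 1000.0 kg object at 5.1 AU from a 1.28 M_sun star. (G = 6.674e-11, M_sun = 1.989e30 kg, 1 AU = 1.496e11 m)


M = 1.28 * 1.989e30 kg = 2.54592e+30 kg; r = 5.1 AU * 1.496e11 m/AU = 7.6296e+11 m. U = -GM*m/r = -(6.674e-11 * 2.54592e+30 * 1000.0) / 7.6296e+11 = -2.227e+11

-2.227e+11 J


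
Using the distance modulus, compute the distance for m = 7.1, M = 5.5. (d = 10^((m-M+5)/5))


d = 10^((m - M + 5)/5) = 10^((7.1 - 5.5 + 5)/5) = 20.893

20.893 pc


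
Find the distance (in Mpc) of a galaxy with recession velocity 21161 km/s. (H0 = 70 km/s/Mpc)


d = v / H0 = 21161 / 70 = 302.3

302.3 Mpc


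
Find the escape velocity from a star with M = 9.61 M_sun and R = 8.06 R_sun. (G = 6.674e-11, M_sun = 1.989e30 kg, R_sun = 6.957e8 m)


M = 9.61 * 1.989e30 kg = 1.911429e+31 kg; R = 8.06 * 6.957e8 m = 5.607342e+09 m. v_esc = sqrt(2GM/R) = sqrt(2 * 6.674e-11 * 1.911429e+31 / 5.607342e+09) = 674541.481

674541.481 m/s


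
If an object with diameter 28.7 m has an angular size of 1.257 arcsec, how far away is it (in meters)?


D = size / theta_rad, theta_rad = 1.257 * pi/(180*3600) = 6.094e-06, D = 4.709e+06

4.709e+06 m


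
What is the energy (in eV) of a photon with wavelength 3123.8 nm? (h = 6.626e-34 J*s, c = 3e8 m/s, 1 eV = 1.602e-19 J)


E = hc/lambda = 6.626e-34 * 3e8 / 3.124e-06 = 6.363e-20 J = 0.3972 eV

0.3972 eV


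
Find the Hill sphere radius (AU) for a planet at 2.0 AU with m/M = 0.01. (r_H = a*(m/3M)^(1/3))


r_H = a * (m/3M)^(1/3) = 2.0 * (0.01/3)^(1/3) = 0.2988

0.2988 AU


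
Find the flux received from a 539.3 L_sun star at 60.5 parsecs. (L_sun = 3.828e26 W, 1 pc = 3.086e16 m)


F = L / (4*pi*d^2) = 2.064e+29 / (4*pi*(1.867e+18)^2) = 4.713e-09

4.713e-09 W/m^2


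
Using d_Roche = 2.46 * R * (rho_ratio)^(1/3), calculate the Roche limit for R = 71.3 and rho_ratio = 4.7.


d_Roche = 2.46 * 71.3 * 4.7^(1/3) = 293.8037

293.8037


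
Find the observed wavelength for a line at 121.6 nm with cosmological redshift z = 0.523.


lam_obs = lam_emit * (1 + z) = 121.6 * (1 + 0.523) = 185.1968

185.1968 nm


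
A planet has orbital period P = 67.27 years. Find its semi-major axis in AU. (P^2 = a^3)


a = P^(2/3) = 67.27^(2/3) = 16.5405

16.5405 AU


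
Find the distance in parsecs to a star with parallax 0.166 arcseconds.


d = 1/p = 1/0.166 = 6.0241

6.0241 pc


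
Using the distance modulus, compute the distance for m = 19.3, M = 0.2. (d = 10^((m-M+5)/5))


d = 10^((m - M + 5)/5) = 10^((19.3 - 0.2 + 5)/5) = 66069.3448

66069.3448 pc


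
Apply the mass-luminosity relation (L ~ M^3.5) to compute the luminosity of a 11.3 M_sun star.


L/L_sun = (M/M_sun)^3.5 = 11.3^3.5 = 4850.3665

4850.3665 L_sun


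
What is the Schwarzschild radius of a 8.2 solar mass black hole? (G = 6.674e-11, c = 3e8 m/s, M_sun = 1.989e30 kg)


M = 8.2 * 1.989e30 kg = 1.63098e+31 kg. rs = 2GM/c^2 = 2 * 6.674e-11 * 1.63098e+31 / (3e8)^2 = 24189.2456

24189.2456 m


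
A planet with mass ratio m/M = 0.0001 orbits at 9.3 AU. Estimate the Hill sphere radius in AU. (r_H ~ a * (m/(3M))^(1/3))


r_H = a * (m/3M)^(1/3) = 9.3 * (0.0001/3)^(1/3) = 0.2993

0.2993 AU


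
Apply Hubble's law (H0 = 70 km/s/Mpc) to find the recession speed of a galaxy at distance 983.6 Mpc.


v = H0 * d = 70 * 983.6 = 68852.0

68852.0 km/s


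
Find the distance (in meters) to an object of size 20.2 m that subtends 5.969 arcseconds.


D = size / theta_rad, theta_rad = 5.969 * pi/(180*3600) = 2.894e-05, D = 698031.343

698031.343 m


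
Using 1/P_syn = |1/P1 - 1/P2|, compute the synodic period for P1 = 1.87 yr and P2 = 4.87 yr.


1/P_syn = |1/P1 - 1/P2| = |1/1.87 - 1/4.87| => P_syn = 3.0356

3.0356 years


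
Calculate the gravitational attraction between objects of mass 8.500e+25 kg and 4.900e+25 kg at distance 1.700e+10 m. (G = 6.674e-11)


F = G*m1*m2/r^2 = 6.674e-11 * 8.500e+25 * 4.900e+25 / (1.700e+10)^2 = 6.674e-11 * 4.165e+51 / 2.890e+20 = 9.618e+20

9.618e+20 N


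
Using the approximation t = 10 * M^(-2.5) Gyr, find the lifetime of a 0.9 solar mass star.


t = 10 * M^(-2.5) = 10 * 0.9^(-2.5) = 13.0135

13.0135 Gyr


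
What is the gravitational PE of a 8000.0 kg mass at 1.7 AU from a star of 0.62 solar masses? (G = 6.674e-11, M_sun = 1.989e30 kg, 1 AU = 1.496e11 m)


M = 0.62 * 1.989e30 kg = 1.23318e+30 kg; r = 1.7 AU * 1.496e11 m/AU = 2.5432e+11 m. U = -GM*m/r = -(6.674e-11 * 1.23318e+30 * 8000.0) / 2.5432e+11 = -2.589e+12

-2.589e+12 J


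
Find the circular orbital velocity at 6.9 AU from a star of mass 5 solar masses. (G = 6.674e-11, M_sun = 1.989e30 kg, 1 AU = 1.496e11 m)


v = sqrt(GM/r) = sqrt(6.674e-11 * 9.945e+30 / 1.032e+12) = 25357.4252

25357.4252 m/s


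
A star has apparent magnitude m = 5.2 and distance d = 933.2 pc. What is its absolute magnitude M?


M = m - 5*log10(d) + 5 = 5.2 - 5*log10(933.2) + 5 = -4.6499

-4.6499


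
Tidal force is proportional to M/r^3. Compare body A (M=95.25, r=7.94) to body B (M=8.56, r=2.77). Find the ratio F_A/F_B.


Ratio = (M1/r1^3) / (M2/r2^3) = (95.25/7.94^3) / (8.56/2.77^3) = 0.4725

0.4725


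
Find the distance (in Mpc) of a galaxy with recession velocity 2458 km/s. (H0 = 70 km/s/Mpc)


d = v / H0 = 2458 / 70 = 35.1143

35.1143 Mpc


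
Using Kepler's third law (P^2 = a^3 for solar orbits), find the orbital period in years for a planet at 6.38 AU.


P = a^(3/2) = 6.38^1.5 = 16.115

16.115 years


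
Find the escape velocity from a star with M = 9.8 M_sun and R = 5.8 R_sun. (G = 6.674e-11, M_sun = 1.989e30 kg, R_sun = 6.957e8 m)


M = 9.8 * 1.989e30 kg = 1.94922e+31 kg; R = 5.8 * 6.957e8 m = 4.03506e+09 m. v_esc = sqrt(2GM/R) = sqrt(2 * 6.674e-11 * 1.94922e+31 / 4.03506e+09) = 802996.2737

802996.2737 m/s


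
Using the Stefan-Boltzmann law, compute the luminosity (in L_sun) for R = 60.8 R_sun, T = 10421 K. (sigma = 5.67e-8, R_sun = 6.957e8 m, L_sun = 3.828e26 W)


R = 60.8 * 6.957e8 m = 4.229856e+10 m. L = 4*pi*R^2*sigma*T^4 = 4*pi*(4.229856e+10)^2 * 5.67e-8 * 10421^4 = 1.503424668e+31 W. L/L_sun = 1.503424668e+31 / 3.828e26 = 39274.4166

39274.4166 L_sun


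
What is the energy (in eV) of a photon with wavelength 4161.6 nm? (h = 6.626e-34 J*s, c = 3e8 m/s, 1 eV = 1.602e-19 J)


E = hc/lambda = 6.626e-34 * 3e8 / 4.162e-06 = 4.777e-20 J = 0.2982 eV

0.2982 eV


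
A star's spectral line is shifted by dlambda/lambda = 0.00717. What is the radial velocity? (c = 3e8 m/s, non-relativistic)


v = (dlambda/lambda) * c = 0.00717 * 3e8 = 2.151e+06

2.151e+06 m/s


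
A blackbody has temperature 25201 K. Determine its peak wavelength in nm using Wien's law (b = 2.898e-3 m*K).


lam_max = b / T = 2.898e-3 / 25201 = 1.150e-07 m = 114.9954 nm

114.9954 nm


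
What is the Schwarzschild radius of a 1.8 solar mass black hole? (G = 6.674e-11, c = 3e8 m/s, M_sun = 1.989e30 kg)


M = 1.8 * 1.989e30 kg = 3.5802e+30 kg. rs = 2GM/c^2 = 2 * 6.674e-11 * 3.5802e+30 / (3e8)^2 = 5309.8344

5309.8344 m


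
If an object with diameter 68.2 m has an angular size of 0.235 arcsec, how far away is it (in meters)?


D = size / theta_rad, theta_rad = 0.235 * pi/(180*3600) = 1.139e-06, D = 5.986e+07

5.986e+07 m


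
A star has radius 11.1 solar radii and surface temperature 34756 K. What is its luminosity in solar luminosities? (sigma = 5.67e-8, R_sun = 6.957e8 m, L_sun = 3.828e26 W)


R = 11.1 * 6.957e8 m = 7.72227e+09 m. L = 4*pi*R^2*sigma*T^4 = 4*pi*(7.72227e+09)^2 * 5.67e-8 * 34756^4 = 6.200147786e+31 W. L/L_sun = 6.200147786e+31 / 3.828e26 = 161968.333

161968.333 L_sun


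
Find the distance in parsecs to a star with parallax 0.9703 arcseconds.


d = 1/p = 1/0.9703 = 1.0306

1.0306 pc


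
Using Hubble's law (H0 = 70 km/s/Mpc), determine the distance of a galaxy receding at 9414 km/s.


d = v / H0 = 9414 / 70 = 134.4857

134.4857 Mpc


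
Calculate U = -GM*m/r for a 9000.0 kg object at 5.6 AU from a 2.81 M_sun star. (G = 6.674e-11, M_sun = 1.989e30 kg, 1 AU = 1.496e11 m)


M = 2.81 * 1.989e30 kg = 5.58909e+30 kg; r = 5.6 AU * 1.496e11 m/AU = 8.3776e+11 m. U = -GM*m/r = -(6.674e-11 * 5.58909e+30 * 9000.0) / 8.3776e+11 = -4.007e+12

-4.007e+12 J


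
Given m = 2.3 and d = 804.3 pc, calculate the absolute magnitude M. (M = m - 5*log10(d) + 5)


M = m - 5*log10(d) + 5 = 2.3 - 5*log10(804.3) + 5 = -7.2271

-7.2271


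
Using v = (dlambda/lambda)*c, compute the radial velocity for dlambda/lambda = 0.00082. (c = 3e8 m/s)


v = (dlambda/lambda) * c = 0.00082 * 3e8 = 246000.0

246000.0 m/s


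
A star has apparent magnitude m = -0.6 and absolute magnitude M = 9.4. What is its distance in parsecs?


d = 10^((m - M + 5)/5) = 10^((-0.6 - 9.4 + 5)/5) = 0.1

0.1 pc


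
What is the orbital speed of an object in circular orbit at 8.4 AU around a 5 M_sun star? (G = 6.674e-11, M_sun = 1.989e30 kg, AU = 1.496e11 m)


v = sqrt(GM/r) = sqrt(6.674e-11 * 9.945e+30 / 1.257e+12) = 22982.1183

22982.1183 m/s


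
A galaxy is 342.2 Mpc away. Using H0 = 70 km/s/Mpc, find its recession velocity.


v = H0 * d = 70 * 342.2 = 23954.0

23954.0 km/s


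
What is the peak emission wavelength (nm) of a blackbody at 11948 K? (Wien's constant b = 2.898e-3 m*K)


lam_max = b / T = 2.898e-3 / 11948 = 2.426e-07 m = 242.5511 nm

242.5511 nm


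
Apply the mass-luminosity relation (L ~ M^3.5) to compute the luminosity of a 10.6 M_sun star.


L/L_sun = (M/M_sun)^3.5 = 10.6^3.5 = 3877.6672

3877.6672 L_sun


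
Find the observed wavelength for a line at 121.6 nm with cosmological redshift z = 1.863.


lam_obs = lam_emit * (1 + z) = 121.6 * (1 + 1.863) = 348.1408

348.1408 nm


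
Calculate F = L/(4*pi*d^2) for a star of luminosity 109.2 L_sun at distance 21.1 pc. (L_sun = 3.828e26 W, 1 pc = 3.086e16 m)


F = L / (4*pi*d^2) = 4.180e+28 / (4*pi*(6.511e+17)^2) = 7.846e-09

7.846e-09 W/m^2


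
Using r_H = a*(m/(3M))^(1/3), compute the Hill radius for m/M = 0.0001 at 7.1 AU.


r_H = a * (m/3M)^(1/3) = 7.1 * (0.0001/3)^(1/3) = 0.2285

0.2285 AU


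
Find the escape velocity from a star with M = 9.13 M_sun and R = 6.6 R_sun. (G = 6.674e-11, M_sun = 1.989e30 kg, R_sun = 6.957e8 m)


M = 9.13 * 1.989e30 kg = 1.815957e+31 kg; R = 6.6 * 6.957e8 m = 4.59162e+09 m. v_esc = sqrt(2GM/R) = sqrt(2 * 6.674e-11 * 1.815957e+31 / 4.59162e+09) = 726570.7494

726570.7494 m/s


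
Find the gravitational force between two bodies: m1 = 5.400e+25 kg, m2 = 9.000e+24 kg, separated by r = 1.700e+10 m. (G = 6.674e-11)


F = G*m1*m2/r^2 = 6.674e-11 * 5.400e+25 * 9.000e+24 / (1.700e+10)^2 = 6.674e-11 * 4.860e+50 / 2.890e+20 = 1.122e+20

1.122e+20 N


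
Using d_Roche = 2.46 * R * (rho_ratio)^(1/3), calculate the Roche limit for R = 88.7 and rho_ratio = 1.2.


d_Roche = 2.46 * 88.7 * 1.2^(1/3) = 231.8742

231.8742


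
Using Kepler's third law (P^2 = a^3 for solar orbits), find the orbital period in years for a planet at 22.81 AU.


P = a^(3/2) = 22.81^1.5 = 108.9401

108.9401 years


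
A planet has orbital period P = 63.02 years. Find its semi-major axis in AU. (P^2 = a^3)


a = P^(2/3) = 63.02^(2/3) = 15.8362

15.8362 AU


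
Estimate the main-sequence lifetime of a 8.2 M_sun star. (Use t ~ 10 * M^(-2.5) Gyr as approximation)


t = 10 * M^(-2.5) = 10 * 8.2^(-2.5) = 0.0519

0.0519 Gyr


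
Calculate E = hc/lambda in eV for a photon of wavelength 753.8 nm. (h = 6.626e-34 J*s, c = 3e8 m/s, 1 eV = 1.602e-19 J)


E = hc/lambda = 6.626e-34 * 3e8 / 7.538e-07 = 2.637e-19 J = 1.6461 eV

1.6461 eV


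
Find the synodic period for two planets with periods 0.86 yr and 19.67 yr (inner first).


1/P_syn = |1/P1 - 1/P2| = |1/0.86 - 1/19.67| => P_syn = 0.8993

0.8993 years


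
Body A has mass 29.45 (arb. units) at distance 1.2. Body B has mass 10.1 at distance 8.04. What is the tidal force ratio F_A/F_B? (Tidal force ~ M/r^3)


Ratio = (M1/r1^3) / (M2/r2^3) = (29.45/1.2^3) / (10.1/8.04^3) = 876.9773

876.9773


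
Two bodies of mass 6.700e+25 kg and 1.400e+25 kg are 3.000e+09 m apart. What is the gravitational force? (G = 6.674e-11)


F = G*m1*m2/r^2 = 6.674e-11 * 6.700e+25 * 1.400e+25 / (3.000e+09)^2 = 6.674e-11 * 9.380e+50 / 9.000e+18 = 6.956e+21

6.956e+21 N


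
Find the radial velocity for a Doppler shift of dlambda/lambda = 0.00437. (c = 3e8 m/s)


v = (dlambda/lambda) * c = 0.00437 * 3e8 = 1.311e+06

1.311e+06 m/s


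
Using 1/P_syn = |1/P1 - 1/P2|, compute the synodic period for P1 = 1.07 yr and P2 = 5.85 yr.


1/P_syn = |1/P1 - 1/P2| = |1/1.07 - 1/5.85| => P_syn = 1.3095

1.3095 years


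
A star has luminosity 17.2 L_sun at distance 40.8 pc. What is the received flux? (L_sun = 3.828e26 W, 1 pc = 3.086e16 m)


F = L / (4*pi*d^2) = 6.584e+27 / (4*pi*(1.259e+18)^2) = 3.305e-10

3.305e-10 W/m^2


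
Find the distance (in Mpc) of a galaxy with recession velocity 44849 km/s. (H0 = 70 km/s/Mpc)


d = v / H0 = 44849 / 70 = 640.7

640.7 Mpc


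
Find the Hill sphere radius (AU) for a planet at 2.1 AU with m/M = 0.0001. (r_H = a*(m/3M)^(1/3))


r_H = a * (m/3M)^(1/3) = 2.1 * (0.0001/3)^(1/3) = 0.0676

0.0676 AU


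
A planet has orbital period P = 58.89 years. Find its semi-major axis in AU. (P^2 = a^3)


a = P^(2/3) = 58.89^(2/3) = 15.1366

15.1366 AU


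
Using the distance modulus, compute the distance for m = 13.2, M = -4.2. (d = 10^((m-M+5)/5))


d = 10^((m - M + 5)/5) = 10^((13.2 - -4.2 + 5)/5) = 30199.5172

30199.5172 pc


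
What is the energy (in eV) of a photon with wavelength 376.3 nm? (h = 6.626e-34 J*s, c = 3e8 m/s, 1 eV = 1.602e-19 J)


E = hc/lambda = 6.626e-34 * 3e8 / 3.763e-07 = 5.282e-19 J = 3.2974 eV

3.2974 eV


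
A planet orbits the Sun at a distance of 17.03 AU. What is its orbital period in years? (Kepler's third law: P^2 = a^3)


P = a^(3/2) = 17.03^1.5 = 70.2784

70.2784 years


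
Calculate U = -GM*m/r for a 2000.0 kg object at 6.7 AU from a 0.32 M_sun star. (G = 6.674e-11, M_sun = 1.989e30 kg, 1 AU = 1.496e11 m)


M = 0.32 * 1.989e30 kg = 6.3648e+29 kg; r = 6.7 AU * 1.496e11 m/AU = 1.00232e+12 m. U = -GM*m/r = -(6.674e-11 * 6.3648e+29 * 2000.0) / 1.00232e+12 = -8.476e+10

-8.476e+10 J


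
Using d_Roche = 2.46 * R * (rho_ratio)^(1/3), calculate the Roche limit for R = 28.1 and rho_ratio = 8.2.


d_Roche = 2.46 * 28.1 * 8.2^(1/3) = 139.3946

139.3946


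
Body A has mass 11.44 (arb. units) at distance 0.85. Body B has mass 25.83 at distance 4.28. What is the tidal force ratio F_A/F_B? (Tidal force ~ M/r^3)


Ratio = (M1/r1^3) / (M2/r2^3) = (11.44/0.85^3) / (25.83/4.28^3) = 56.5426

56.5426


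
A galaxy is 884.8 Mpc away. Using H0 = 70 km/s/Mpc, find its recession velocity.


v = H0 * d = 70 * 884.8 = 61936.0

61936.0 km/s


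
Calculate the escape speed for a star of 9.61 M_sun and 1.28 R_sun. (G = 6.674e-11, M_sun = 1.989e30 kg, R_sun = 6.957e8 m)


M = 9.61 * 1.989e30 kg = 1.911429e+31 kg; R = 1.28 * 6.957e8 m = 8.90496e+08 m. v_esc = sqrt(2GM/R) = sqrt(2 * 6.674e-11 * 1.911429e+31 / 8.90496e+08) = 1.693e+06

1.693e+06 m/s


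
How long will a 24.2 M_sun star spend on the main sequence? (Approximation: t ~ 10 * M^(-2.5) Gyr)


t = 10 * M^(-2.5) = 10 * 24.2^(-2.5) = 0.0035

0.0035 Gyr


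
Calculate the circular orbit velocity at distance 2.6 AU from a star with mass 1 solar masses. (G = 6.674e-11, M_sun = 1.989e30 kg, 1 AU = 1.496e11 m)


v = sqrt(GM/r) = sqrt(6.674e-11 * 1.989e+30 / 3.890e+11) = 18473.8759

18473.8759 m/s


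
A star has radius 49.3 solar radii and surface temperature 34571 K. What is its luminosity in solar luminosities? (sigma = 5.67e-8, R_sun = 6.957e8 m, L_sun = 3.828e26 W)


R = 49.3 * 6.957e8 m = 3.429801e+10 m. L = 4*pi*R^2*sigma*T^4 = 4*pi*(3.429801e+10)^2 * 5.67e-8 * 34571^4 = 1.197232607e+33 W. L/L_sun = 1.197232607e+33 / 3.828e26 = 3.128e+06

3.128e+06 L_sun


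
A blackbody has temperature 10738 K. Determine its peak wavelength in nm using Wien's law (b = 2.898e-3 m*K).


lam_max = b / T = 2.898e-3 / 10738 = 2.699e-07 m = 269.8827 nm

269.8827 nm


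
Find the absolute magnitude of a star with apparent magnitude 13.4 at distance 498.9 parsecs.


M = m - 5*log10(d) + 5 = 13.4 - 5*log10(498.9) + 5 = 4.9099

4.9099


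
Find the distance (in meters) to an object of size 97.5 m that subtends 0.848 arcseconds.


D = size / theta_rad, theta_rad = 0.848 * pi/(180*3600) = 4.111e-06, D = 2.372e+07

2.372e+07 m


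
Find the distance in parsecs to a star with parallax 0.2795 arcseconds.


d = 1/p = 1/0.2795 = 3.5778

3.5778 pc


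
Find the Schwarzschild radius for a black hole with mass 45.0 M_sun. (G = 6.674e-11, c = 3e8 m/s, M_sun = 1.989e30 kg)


M = 45.0 * 1.989e30 kg = 8.9505e+31 kg. rs = 2GM/c^2 = 2 * 6.674e-11 * 8.9505e+31 / (3e8)^2 = 132745.86

132745.86 m


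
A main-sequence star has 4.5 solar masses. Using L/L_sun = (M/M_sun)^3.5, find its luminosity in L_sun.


L/L_sun = (M/M_sun)^3.5 = 4.5^3.5 = 193.3053

193.3053 L_sun


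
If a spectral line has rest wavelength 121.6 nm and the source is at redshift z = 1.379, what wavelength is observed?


lam_obs = lam_emit * (1 + z) = 121.6 * (1 + 1.379) = 289.2864

289.2864 nm


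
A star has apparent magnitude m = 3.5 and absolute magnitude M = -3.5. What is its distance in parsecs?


d = 10^((m - M + 5)/5) = 10^((3.5 - -3.5 + 5)/5) = 251.1886

251.1886 pc


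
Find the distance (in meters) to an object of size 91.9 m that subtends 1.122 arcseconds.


D = size / theta_rad, theta_rad = 1.122 * pi/(180*3600) = 5.440e-06, D = 1.689e+07

1.689e+07 m


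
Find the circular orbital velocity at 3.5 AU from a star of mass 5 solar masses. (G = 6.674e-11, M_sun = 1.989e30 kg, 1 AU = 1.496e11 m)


v = sqrt(GM/r) = sqrt(6.674e-11 * 9.945e+30 / 5.236e+11) = 35603.7445

35603.7445 m/s


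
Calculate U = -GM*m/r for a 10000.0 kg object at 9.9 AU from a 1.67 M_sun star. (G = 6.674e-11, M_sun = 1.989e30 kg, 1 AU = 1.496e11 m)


M = 1.67 * 1.989e30 kg = 3.32163e+30 kg; r = 9.9 AU * 1.496e11 m/AU = 1.48104e+12 m. U = -GM*m/r = -(6.674e-11 * 3.32163e+30 * 10000.0) / 1.48104e+12 = -1.497e+12

-1.497e+12 J


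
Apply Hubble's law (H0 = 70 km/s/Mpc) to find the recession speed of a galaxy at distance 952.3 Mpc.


v = H0 * d = 70 * 952.3 = 66661.0

66661.0 km/s


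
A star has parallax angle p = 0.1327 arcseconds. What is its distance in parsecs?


d = 1/p = 1/0.1327 = 7.5358

7.5358 pc


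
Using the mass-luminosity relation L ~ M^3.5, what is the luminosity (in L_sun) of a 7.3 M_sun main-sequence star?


L/L_sun = (M/M_sun)^3.5 = 7.3^3.5 = 1051.0661

1051.0661 L_sun


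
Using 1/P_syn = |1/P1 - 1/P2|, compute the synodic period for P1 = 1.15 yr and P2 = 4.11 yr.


1/P_syn = |1/P1 - 1/P2| = |1/1.15 - 1/4.11| => P_syn = 1.5968

1.5968 years


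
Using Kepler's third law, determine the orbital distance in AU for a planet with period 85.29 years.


a = P^(2/3) = 85.29^(2/3) = 19.3761

19.3761 AU


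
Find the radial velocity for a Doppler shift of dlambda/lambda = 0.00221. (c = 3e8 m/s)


v = (dlambda/lambda) * c = 0.00221 * 3e8 = 663000.0

663000.0 m/s


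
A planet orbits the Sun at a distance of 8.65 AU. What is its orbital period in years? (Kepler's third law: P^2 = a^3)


P = a^(3/2) = 8.65^1.5 = 25.4404

25.4404 years


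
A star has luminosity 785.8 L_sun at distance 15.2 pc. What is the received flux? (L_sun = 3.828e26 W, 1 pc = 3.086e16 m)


F = L / (4*pi*d^2) = 3.008e+29 / (4*pi*(4.691e+17)^2) = 1.088e-07

1.088e-07 W/m^2


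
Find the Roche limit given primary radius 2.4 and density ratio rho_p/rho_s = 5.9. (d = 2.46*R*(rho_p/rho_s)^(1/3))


d_Roche = 2.46 * 2.4 * 5.9^(1/3) = 10.6683

10.6683


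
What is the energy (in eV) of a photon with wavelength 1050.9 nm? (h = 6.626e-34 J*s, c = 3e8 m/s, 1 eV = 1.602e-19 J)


E = hc/lambda = 6.626e-34 * 3e8 / 1.051e-06 = 1.892e-19 J = 1.1807 eV

1.1807 eV


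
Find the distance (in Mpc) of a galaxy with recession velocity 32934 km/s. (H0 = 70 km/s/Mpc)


d = v / H0 = 32934 / 70 = 470.4857

470.4857 Mpc


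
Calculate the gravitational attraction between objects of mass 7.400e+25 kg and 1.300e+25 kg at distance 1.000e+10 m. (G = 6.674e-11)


F = G*m1*m2/r^2 = 6.674e-11 * 7.400e+25 * 1.300e+25 / (1.000e+10)^2 = 6.674e-11 * 9.620e+50 / 1.000e+20 = 6.420e+20

6.420e+20 N
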